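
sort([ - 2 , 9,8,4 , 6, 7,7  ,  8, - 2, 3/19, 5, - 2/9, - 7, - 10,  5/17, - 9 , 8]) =[  -  10, - 9,-7,  -  2, - 2,  -  2/9,3/19 , 5/17, 4,  5, 6, 7,7,8,8 , 8,9 ] 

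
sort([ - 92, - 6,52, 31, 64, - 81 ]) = [ - 92, - 81, - 6, 31,52,64 ] 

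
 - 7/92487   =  -1 + 92480/92487=- 0.00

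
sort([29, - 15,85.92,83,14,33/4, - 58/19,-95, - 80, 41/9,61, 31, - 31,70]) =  [ - 95, - 80, - 31,-15, - 58/19 , 41/9,33/4,14,29,31, 61,70,83,85.92 ]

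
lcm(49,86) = 4214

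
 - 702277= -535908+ - 166369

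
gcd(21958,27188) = 2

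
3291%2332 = 959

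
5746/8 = 2873/4 =718.25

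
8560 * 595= 5093200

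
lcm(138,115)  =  690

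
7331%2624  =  2083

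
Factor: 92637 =3^3 * 47^1*73^1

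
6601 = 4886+1715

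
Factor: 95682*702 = 2^2*3^4*13^1*37^1*431^1= 67168764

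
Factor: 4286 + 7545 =11831 = 11831^1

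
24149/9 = 2683 + 2/9 = 2683.22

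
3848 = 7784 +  - 3936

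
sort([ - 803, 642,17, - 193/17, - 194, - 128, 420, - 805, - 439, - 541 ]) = [ - 805,-803,  -  541, - 439 ,  -  194, - 128,  -  193/17, 17, 420, 642]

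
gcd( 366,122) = 122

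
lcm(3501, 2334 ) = 7002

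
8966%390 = 386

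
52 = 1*52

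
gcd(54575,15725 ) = 925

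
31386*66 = 2071476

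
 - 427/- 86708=427/86708 = 0.00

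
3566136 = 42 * 84908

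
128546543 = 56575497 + 71971046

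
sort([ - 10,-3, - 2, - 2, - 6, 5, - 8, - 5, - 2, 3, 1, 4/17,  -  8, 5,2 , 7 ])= [ - 10, - 8,  -  8, - 6, - 5 , - 3, - 2, - 2, - 2, 4/17,1 , 2, 3, 5, 5,7 ]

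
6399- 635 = 5764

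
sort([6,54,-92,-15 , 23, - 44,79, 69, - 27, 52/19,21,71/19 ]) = [ - 92, - 44,  -  27,-15, 52/19,71/19, 6,21 , 23,54 , 69,79] 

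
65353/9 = 65353/9 = 7261.44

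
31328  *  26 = 814528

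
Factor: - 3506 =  - 2^1*1753^1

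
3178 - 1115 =2063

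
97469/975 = 99 + 944/975 = 99.97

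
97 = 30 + 67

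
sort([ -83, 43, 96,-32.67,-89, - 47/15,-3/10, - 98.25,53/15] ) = [ - 98.25, - 89, - 83, - 32.67, - 47/15,-3/10, 53/15, 43, 96]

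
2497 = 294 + 2203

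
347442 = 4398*79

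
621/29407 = 621/29407 = 0.02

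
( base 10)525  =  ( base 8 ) 1015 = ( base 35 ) f0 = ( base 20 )165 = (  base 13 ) 315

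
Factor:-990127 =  - 23^1*43049^1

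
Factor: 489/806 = 2^( - 1 )*3^1*13^(  -  1)*31^( - 1)*163^1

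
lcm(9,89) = 801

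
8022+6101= 14123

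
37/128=37/128 = 0.29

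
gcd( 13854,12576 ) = 6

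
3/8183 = 3/8183 =0.00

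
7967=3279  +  4688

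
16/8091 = 16/8091 =0.00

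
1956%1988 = 1956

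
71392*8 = 571136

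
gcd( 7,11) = 1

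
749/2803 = 749/2803  =  0.27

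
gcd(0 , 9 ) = 9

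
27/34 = 27/34 =0.79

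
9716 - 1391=8325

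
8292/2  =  4146 =4146.00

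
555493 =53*10481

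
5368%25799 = 5368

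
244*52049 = 12699956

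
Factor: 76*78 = 2^3*3^1*13^1*19^1 =5928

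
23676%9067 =5542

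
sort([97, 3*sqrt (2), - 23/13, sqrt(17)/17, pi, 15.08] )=[-23/13,sqrt( 17) /17,pi,3*sqrt( 2 ), 15.08, 97 ]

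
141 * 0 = 0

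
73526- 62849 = 10677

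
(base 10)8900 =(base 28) b9o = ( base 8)21304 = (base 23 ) gim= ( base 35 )79a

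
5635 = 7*805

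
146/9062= 73/4531 = 0.02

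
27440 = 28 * 980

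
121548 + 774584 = 896132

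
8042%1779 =926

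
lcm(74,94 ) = 3478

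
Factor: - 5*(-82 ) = 2^1*5^1*41^1  =  410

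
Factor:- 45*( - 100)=4500= 2^2*3^2*5^3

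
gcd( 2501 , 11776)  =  1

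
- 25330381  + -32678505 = -58008886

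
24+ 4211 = 4235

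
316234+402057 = 718291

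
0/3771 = 0=0.00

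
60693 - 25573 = 35120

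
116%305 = 116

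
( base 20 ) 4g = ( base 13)75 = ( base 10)96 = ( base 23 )44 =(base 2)1100000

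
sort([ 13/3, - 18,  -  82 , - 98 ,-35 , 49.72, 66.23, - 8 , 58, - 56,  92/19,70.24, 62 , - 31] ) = [ - 98, - 82 , - 56 , - 35,-31, - 18, - 8,13/3,92/19, 49.72, 58,  62,  66.23,70.24] 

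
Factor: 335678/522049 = 2^1*7^1*11^( - 1)  *  23977^1*47459^( - 1 ) 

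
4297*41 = 176177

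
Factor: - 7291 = -23^1*317^1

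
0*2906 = 0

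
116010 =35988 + 80022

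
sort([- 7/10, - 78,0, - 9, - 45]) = [ - 78,-45 , - 9, -7/10, 0 ]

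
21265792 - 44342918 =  -23077126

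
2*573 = 1146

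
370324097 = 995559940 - 625235843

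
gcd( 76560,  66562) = 2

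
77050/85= 15410/17 = 906.47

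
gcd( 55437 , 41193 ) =3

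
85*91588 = 7784980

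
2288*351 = 803088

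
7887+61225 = 69112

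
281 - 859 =-578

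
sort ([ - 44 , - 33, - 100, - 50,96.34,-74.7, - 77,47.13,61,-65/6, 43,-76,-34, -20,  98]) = [ - 100 , - 77,-76  ,  -  74.7, - 50, -44,-34 ,  -  33, -20, - 65/6,43 , 47.13,61,96.34,  98]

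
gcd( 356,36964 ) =4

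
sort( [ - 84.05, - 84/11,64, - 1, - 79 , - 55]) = [ - 84.05, - 79, - 55, - 84/11, - 1, 64 ] 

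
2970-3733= - 763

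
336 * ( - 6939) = - 2331504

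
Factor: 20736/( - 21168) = -2^4*3^1*7^(-2) =-  48/49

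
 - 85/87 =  - 1 + 2/87 = - 0.98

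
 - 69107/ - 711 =69107/711 = 97.20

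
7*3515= 24605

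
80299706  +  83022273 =163321979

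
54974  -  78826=  -  23852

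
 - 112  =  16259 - 16371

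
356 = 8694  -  8338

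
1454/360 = 4 + 7/180=4.04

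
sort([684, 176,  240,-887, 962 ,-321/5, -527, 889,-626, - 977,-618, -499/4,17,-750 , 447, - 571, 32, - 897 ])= [ - 977, -897, - 887, - 750,-626, -618, - 571 , - 527 ,  -  499/4, - 321/5, 17 , 32,  176, 240, 447, 684,  889,962]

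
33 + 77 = 110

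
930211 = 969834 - 39623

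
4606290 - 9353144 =-4746854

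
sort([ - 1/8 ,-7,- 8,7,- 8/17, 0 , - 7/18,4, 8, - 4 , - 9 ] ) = [ - 9,-8 , - 7,-4, - 8/17 ,-7/18,-1/8,  0,  4 , 7, 8 ] 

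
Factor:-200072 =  - 2^3*89^1*281^1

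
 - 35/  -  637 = 5/91 = 0.05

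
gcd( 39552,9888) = 9888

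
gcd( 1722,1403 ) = 1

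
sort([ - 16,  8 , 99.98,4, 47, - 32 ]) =[ - 32, - 16, 4, 8, 47,99.98 ]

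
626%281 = 64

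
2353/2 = 1176  +  1/2 = 1176.50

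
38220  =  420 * 91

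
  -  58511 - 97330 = - 155841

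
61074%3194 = 388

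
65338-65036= 302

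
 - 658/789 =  - 1 + 131/789 = - 0.83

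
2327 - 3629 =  - 1302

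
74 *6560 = 485440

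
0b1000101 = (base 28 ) 2d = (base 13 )54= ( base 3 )2120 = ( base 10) 69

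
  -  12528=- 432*29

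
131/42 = 3 + 5/42 = 3.12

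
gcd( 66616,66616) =66616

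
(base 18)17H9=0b10000011011111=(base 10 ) 8415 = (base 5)232130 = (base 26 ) cbh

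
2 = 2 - 0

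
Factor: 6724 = 2^2*41^2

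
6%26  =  6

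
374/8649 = 374/8649 =0.04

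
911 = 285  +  626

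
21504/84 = 256=256.00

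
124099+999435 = 1123534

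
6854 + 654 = 7508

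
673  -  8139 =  - 7466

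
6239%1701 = 1136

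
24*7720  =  185280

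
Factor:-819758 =-2^1 * 409879^1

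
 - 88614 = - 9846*9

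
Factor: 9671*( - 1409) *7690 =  - 2^1*5^1*19^1 * 509^1*769^1*1409^1 = - 104787315910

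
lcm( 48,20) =240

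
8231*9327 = 76770537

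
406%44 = 10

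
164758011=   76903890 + 87854121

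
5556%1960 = 1636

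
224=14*16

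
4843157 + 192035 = 5035192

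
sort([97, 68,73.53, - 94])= [ - 94 , 68,73.53,97 ] 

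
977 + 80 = 1057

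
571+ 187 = 758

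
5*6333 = 31665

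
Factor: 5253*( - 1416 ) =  - 7438248 = - 2^3*3^2*17^1*59^1*103^1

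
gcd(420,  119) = 7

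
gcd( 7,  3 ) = 1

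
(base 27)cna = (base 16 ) 24a3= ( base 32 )953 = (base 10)9379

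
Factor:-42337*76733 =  - 3248645021 =-  42337^1*76733^1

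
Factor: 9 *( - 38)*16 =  - 2^5*3^2*19^1 =-  5472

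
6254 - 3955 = 2299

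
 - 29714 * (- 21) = 623994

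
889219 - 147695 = 741524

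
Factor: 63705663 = 3^3*7^1*29^1 * 59^1 * 197^1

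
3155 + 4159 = 7314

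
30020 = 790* 38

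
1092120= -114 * (-9580)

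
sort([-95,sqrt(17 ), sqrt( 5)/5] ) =[-95,sqrt( 5) /5, sqrt( 17)] 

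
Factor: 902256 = 2^4*3^1*18797^1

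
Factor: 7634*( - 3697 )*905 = -25541722690 = - 2^1*5^1*11^1*181^1 * 347^1*3697^1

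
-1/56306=-1/56306 = - 0.00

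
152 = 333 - 181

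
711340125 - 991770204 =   -  280430079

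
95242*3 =285726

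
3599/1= 3599 = 3599.00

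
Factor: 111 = 3^1*37^1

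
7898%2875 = 2148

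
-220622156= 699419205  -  920041361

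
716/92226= 358/46113 = 0.01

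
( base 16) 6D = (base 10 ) 109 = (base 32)3D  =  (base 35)34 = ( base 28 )3P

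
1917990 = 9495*202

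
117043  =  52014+65029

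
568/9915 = 568/9915 = 0.06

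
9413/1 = 9413= 9413.00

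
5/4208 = 5/4208   =  0.00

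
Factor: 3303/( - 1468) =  - 2^(- 2 )*3^2 = -9/4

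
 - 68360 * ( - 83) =5673880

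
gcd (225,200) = 25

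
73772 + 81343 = 155115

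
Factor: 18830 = 2^1*5^1*7^1*269^1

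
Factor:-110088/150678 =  -556/761 = -2^2*139^1*761^(- 1)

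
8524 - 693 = 7831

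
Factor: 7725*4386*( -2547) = -86297071950 = - 2^1*3^4*5^2*17^1*43^1*103^1*283^1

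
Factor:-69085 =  - 5^1*41^1*337^1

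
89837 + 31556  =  121393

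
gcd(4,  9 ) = 1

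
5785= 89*65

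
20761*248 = 5148728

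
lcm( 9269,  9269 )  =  9269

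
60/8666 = 30/4333 = 0.01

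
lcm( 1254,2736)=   30096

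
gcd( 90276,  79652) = 4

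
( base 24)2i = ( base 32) 22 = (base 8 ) 102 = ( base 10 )66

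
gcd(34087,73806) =1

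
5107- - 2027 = 7134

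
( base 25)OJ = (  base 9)757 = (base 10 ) 619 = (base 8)1153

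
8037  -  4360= 3677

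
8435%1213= 1157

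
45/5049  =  5/561 = 0.01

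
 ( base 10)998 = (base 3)1100222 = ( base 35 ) si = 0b1111100110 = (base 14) 514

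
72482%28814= 14854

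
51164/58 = 882+4/29=882.14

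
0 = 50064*0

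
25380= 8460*3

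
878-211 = 667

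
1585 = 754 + 831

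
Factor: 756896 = 2^5*7^1*31^1 * 109^1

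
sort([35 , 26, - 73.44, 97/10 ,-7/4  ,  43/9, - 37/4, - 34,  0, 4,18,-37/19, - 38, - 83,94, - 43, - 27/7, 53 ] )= [ - 83, - 73.44,-43,  -  38, - 34  , - 37/4, - 27/7 , - 37/19, - 7/4 , 0,4, 43/9, 97/10,18, 26, 35,53,94]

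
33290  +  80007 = 113297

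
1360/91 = 14 + 86/91=14.95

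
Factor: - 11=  - 11^1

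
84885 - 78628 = 6257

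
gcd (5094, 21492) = 18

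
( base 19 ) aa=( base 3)21102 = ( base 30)6K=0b11001000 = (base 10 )200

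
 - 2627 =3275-5902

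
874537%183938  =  138785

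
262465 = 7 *37495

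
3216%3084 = 132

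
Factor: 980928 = 2^6 *3^2*13^1*  131^1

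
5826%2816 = 194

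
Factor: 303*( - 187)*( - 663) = 3^2*11^1*13^1*17^2*101^1  =  37566243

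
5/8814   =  5/8814 = 0.00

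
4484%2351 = 2133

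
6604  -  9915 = -3311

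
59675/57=1046  +  53/57 = 1046.93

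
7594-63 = 7531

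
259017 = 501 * 517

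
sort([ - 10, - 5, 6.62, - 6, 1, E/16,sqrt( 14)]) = [ - 10,-6, - 5 , E/16 , 1, sqrt(14), 6.62 ] 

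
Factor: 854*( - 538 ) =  - 459452 = - 2^2*7^1 * 61^1*269^1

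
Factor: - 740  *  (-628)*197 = 2^4*5^1*37^1 * 157^1*197^1 = 91549840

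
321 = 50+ 271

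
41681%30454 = 11227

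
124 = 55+69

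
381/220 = 381/220   =  1.73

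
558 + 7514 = 8072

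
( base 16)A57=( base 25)45m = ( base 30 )2s7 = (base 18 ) 831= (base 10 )2647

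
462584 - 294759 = 167825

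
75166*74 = 5562284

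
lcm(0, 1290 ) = 0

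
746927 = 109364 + 637563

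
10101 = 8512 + 1589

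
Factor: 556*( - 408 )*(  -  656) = 2^9*3^1*17^1*41^1*139^1 = 148812288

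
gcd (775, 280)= 5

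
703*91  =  63973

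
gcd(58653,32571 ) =63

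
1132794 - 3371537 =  - 2238743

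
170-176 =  - 6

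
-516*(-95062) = 49051992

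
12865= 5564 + 7301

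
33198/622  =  53 + 116/311  =  53.37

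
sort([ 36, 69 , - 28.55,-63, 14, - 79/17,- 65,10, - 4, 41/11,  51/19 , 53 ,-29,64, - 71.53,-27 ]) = [ - 71.53, - 65, - 63, - 29, - 28.55, - 27, - 79/17, - 4, 51/19,  41/11, 10, 14, 36,53,64, 69]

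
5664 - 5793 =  - 129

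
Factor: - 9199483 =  - 331^1 * 27793^1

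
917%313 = 291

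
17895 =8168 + 9727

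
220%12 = 4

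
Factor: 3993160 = 2^3*5^1 *99829^1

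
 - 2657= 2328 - 4985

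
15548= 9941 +5607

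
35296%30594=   4702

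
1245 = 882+363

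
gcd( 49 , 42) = 7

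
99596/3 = 99596/3=33198.67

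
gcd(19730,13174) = 2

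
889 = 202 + 687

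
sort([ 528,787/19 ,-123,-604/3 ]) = [-604/3, - 123, 787/19,  528]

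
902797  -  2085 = 900712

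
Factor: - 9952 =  - 2^5*311^1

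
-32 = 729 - 761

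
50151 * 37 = 1855587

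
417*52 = 21684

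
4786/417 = 11 +199/417 = 11.48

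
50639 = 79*641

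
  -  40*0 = 0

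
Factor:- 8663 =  - 8663^1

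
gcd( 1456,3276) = 364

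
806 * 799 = 643994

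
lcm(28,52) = 364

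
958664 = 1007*952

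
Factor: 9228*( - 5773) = -2^2 * 3^1*23^1*251^1 * 769^1 = -53273244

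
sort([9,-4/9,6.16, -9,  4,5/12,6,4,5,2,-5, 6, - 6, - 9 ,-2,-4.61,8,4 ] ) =[ - 9, - 9, - 6, - 5, - 4.61, - 2,-4/9,5/12,  2,4, 4 , 4,5,6,6, 6.16, 8,9] 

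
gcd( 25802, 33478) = 38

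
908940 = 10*90894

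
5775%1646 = 837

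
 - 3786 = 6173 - 9959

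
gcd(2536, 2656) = 8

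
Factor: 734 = 2^1 * 367^1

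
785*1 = 785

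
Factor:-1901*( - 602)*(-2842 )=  - 3252390484 = - 2^2 * 7^3* 29^1*43^1 * 1901^1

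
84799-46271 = 38528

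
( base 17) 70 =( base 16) 77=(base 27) 4B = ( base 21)5E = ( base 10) 119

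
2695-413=2282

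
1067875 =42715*25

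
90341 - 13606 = 76735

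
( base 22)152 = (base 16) 254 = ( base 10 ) 596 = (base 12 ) 418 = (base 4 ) 21110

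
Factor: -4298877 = - 3^2*11^1*173^1*251^1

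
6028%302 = 290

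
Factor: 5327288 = 2^3*31^1*21481^1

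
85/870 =17/174 = 0.10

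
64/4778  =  32/2389 = 0.01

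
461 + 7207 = 7668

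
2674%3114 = 2674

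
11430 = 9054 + 2376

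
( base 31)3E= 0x6B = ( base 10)107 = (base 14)79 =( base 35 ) 32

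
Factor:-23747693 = - 23747693^1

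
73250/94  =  36625/47  =  779.26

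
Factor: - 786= - 2^1*3^1*131^1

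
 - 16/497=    - 16/497= - 0.03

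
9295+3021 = 12316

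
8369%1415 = 1294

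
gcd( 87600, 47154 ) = 6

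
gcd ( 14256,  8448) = 528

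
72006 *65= 4680390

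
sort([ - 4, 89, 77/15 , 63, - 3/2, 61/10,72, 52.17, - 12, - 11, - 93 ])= [ - 93, - 12, - 11, - 4, - 3/2, 77/15, 61/10,52.17 , 63,  72,89 ]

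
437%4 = 1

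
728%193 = 149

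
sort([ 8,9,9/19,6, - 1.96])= [ - 1.96,9/19, 6,8, 9] 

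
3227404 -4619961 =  - 1392557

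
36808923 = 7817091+28991832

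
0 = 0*94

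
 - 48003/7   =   - 6858 + 3/7 = - 6857.57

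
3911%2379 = 1532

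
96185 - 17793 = 78392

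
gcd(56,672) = 56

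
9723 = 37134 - 27411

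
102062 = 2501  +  99561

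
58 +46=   104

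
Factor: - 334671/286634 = -843/722 = - 2^( - 1)*3^1* 19^(  -  2)*281^1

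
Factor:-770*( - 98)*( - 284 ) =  - 21430640 =-2^4*5^1*7^3*11^1*71^1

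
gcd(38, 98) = 2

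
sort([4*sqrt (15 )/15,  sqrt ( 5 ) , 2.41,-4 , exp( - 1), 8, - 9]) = [ - 9, - 4,exp(  -  1 ), 4 * sqrt(15 ) /15, sqrt( 5 ),2.41,8 ] 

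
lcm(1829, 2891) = 89621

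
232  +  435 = 667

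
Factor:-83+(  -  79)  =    -  2^1 * 3^4 = -  162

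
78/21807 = 26/7269  =  0.00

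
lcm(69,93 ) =2139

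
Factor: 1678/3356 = 1/2 = 2^( -1)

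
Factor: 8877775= 5^2*355111^1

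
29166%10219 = 8728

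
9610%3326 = 2958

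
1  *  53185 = 53185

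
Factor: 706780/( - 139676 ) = - 176695/34919 = - 5^1*34919^( - 1)*35339^1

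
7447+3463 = 10910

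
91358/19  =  91358/19 = 4808.32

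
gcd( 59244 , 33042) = 6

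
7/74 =7/74   =  0.09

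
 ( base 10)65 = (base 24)2h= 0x41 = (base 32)21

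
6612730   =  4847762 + 1764968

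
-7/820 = - 7/820 =-0.01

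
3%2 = 1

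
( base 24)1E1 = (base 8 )1621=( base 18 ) 2ed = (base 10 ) 913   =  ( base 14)493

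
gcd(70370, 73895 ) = 5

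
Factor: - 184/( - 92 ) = 2  =  2^1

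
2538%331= 221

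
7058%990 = 128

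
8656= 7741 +915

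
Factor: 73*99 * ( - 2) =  - 2^1*3^2 * 11^1*73^1 = -  14454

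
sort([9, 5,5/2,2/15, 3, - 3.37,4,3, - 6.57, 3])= [ - 6.57, - 3.37,2/15,5/2, 3,3,3,4,5  ,  9]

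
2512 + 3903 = 6415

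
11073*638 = 7064574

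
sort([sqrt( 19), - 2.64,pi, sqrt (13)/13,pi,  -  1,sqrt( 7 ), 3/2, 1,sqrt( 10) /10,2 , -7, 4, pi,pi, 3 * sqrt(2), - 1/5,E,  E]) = [ - 7, - 2.64, - 1, - 1/5,sqrt( 13)/13, sqrt( 10 ) /10,1,3/2,2,sqrt( 7 ), E,E,pi,pi,pi,  pi, 4,3*sqrt( 2),sqrt( 19)] 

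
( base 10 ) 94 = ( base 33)2s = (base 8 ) 136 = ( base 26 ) 3g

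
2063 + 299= 2362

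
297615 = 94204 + 203411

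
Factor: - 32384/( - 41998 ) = 64/83=2^6*83^(- 1)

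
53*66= 3498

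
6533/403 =16 +85/403 = 16.21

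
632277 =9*70253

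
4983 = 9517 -4534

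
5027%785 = 317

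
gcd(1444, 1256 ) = 4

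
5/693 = 5/693  =  0.01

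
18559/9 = 18559/9  =  2062.11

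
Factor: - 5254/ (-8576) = 2^(-6 )*37^1 * 67^(-1 )*71^1 =2627/4288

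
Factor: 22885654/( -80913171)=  - 2^1* 3^( -1)*11^1*127^1 * 8191^1 * 26971057^( - 1 )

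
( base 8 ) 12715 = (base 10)5581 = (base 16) 15CD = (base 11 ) 4214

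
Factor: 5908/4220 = 5^ ( - 1 )*7^1 = 7/5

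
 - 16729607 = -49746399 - -33016792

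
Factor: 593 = 593^1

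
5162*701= 3618562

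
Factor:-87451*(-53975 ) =5^2*7^1*13^1*17^1*31^2*127^1= 4720167725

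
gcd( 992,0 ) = 992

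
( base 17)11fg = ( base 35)4GD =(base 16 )1561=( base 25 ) 8IN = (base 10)5473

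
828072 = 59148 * 14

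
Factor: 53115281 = 59^1*900259^1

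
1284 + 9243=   10527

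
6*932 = 5592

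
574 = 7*82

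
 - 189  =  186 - 375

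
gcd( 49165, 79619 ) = 1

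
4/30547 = 4/30547 =0.00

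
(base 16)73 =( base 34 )3D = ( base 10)115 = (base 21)5A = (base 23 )50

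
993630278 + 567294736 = 1560925014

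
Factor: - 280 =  - 2^3*5^1*7^1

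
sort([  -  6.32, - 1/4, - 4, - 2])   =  [  -  6.32,-4,-2,- 1/4]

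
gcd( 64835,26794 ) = 1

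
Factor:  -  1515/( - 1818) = 2^( - 1 )*3^(-1)*5^1 = 5/6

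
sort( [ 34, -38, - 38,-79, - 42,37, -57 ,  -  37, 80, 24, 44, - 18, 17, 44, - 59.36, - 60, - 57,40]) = [-79, -60,  -  59.36, - 57 ,-57,-42,-38, - 38, - 37 , - 18, 17,  24, 34,37, 40,  44, 44, 80] 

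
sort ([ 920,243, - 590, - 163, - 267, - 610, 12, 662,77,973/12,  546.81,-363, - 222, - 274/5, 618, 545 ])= [ - 610, - 590, - 363, - 267,  -  222, - 163,  -  274/5, 12 , 77,973/12 , 243  ,  545, 546.81, 618,662,  920]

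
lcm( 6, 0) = 0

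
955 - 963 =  - 8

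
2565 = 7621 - 5056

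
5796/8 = 1449/2 = 724.50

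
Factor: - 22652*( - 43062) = 2^3*3^1*7^1*809^1 * 7177^1 = 975440424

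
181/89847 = 181/89847 = 0.00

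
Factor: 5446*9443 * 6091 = 2^1*7^2*19^1 * 71^1*389^1*6091^1 = 313239286598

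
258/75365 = 258/75365 = 0.00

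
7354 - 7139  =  215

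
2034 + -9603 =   -  7569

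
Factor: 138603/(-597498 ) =  -  2^( - 1)*11^( - 2)*47^1*823^( - 1)*983^1= - 46201/199166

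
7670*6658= 51066860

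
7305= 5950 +1355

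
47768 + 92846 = 140614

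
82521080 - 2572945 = 79948135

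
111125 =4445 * 25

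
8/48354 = 4/24177 = 0.00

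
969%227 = 61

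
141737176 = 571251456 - 429514280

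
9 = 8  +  1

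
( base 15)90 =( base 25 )5A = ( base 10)135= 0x87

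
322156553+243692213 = 565848766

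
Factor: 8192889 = 3^2*397^1 * 2293^1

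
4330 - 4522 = -192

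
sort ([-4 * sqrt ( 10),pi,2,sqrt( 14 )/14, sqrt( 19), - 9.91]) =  [ - 4*sqrt(10), - 9.91, sqrt( 14 ) /14, 2,pi,sqrt(19 )]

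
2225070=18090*123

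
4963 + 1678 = 6641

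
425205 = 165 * 2577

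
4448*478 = 2126144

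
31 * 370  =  11470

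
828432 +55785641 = 56614073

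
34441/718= 47+695/718 = 47.97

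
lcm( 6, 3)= 6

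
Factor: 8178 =2^1*3^1*29^1*47^1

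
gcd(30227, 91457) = 1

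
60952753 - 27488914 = 33463839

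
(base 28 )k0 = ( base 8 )1060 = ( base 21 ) 15e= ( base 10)560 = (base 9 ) 682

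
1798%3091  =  1798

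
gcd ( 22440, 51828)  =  12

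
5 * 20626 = 103130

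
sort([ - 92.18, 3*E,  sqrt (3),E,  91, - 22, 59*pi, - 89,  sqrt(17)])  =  [ - 92.18, - 89, - 22, sqrt(3), E,sqrt( 17 ),3*E , 91  ,  59*pi ] 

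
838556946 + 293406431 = 1131963377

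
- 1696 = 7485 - 9181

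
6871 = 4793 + 2078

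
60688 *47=2852336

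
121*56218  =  6802378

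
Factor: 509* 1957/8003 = 19^1*53^ ( - 1) * 103^1*151^(-1 )*509^1 = 996113/8003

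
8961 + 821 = 9782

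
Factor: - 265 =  - 5^1*53^1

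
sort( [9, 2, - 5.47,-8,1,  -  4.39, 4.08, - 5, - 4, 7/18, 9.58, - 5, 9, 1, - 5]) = [ - 8, - 5.47  ,-5 ,-5, - 5, - 4.39, - 4 , 7/18, 1, 1,  2, 4.08, 9,  9, 9.58 ] 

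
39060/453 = 13020/151 = 86.23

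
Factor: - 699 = - 3^1*233^1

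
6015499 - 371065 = 5644434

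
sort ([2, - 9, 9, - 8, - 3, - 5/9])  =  [ -9,-8, - 3, - 5/9, 2, 9 ] 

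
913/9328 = 83/848 = 0.10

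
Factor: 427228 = 2^2*29^2*127^1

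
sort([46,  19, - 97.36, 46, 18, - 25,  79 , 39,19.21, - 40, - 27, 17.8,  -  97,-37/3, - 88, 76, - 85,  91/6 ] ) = [ - 97.36, - 97, - 88, - 85, - 40, - 27, - 25 ,  -  37/3, 91/6,17.8,18, 19,19.21, 39,46,46, 76, 79 ] 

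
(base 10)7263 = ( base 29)8id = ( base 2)1110001011111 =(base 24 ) cef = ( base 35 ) 5wi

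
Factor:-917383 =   -  31^1 * 101^1*293^1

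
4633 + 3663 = 8296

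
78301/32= 78301/32 = 2446.91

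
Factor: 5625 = 3^2*5^4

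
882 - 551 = 331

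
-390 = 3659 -4049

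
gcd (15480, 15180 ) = 60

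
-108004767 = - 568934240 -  - 460929473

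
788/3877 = 788/3877 = 0.20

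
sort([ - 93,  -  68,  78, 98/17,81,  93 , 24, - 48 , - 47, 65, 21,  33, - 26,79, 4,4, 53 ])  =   [ - 93, - 68, -48, - 47,- 26, 4, 4,  98/17,  21, 24,33,  53, 65,78,  79, 81,93]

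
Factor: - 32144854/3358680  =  -2^(-2)*3^( - 1)*5^( - 1)*7^1* 13^( - 1)*2153^( -1)*2296061^1 =- 16072427/1679340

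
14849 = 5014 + 9835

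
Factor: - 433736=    - 2^3* 54217^1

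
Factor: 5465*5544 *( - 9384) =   -  284316056640 = -2^6*3^3*5^1*7^1 * 11^1*17^1*23^1*1093^1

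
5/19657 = 5/19657 = 0.00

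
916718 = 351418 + 565300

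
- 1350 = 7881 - 9231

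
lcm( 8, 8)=8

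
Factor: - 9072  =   - 2^4*3^4 * 7^1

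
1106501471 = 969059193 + 137442278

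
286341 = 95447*3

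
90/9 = 10 = 10.00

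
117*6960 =814320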